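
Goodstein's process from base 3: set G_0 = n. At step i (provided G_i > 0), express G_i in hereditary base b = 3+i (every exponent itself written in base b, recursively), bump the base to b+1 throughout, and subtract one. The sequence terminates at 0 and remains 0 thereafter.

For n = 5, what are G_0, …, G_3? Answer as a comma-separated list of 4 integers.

5, 5, 5, 5

G_0 = 5. HB_3(5) = 3 + 2. Bump = 6. G_1 = 5.
G_1 = 5. HB_4(5) = 4 + 1. Bump = 6. G_2 = 5.
G_2 = 5. HB_5(5) = 5. Bump = 6. G_3 = 5.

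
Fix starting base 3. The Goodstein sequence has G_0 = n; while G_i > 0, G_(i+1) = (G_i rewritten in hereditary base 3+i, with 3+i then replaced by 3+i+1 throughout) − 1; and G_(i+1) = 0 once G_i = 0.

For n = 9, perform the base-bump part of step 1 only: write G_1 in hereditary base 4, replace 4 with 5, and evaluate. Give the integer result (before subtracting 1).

18

step 0: 9 = 3^2; sub 4 for 3: 4^2; = 16; G_1 = 16−1 = 15
step 1: 15 = 3·4 + 3; sub 5 for 4: 3·5 + 3; = 18; G_2 = 18−1 = 17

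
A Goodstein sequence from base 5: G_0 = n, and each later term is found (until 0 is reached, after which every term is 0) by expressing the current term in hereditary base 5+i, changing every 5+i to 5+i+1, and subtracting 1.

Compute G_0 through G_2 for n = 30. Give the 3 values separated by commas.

i=0: 30 = 5^2 + 5 (b=5); 5→6: 6^2 + 6 = 42; 42−1 = 41
i=1: 41 = 6^2 + 5 (b=6); 6→7: 7^2 + 5 = 54; 54−1 = 53

30, 41, 53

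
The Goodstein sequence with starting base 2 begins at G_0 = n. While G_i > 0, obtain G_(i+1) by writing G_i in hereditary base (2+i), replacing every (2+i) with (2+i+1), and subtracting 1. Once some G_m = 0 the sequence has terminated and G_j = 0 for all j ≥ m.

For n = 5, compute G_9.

4382

base 2: 5 = 2^2 + 1; at 3: 3^3 + 1 = 28; next = 27
base 3: 27 = 3^3; at 4: 4^4 = 256; next = 255
base 4: 255 = 3·4^3 + 3·4^2 + 3·4 + 3; at 5: 3·5^3 + 3·5^2 + 3·5 + 3 = 468; next = 467
base 5: 467 = 3·5^3 + 3·5^2 + 3·5 + 2; at 6: 3·6^3 + 3·6^2 + 3·6 + 2 = 776; next = 775
base 6: 775 = 3·6^3 + 3·6^2 + 3·6 + 1; at 7: 3·7^3 + 3·7^2 + 3·7 + 1 = 1198; next = 1197
base 7: 1197 = 3·7^3 + 3·7^2 + 3·7; at 8: 3·8^3 + 3·8^2 + 3·8 = 1752; next = 1751
base 8: 1751 = 3·8^3 + 3·8^2 + 2·8 + 7; at 9: 3·9^3 + 3·9^2 + 2·9 + 7 = 2455; next = 2454
base 9: 2454 = 3·9^3 + 3·9^2 + 2·9 + 6; at 10: 3·10^3 + 3·10^2 + 2·10 + 6 = 3326; next = 3325
base 10: 3325 = 3·10^3 + 3·10^2 + 2·10 + 5; at 11: 3·11^3 + 3·11^2 + 2·11 + 5 = 4383; next = 4382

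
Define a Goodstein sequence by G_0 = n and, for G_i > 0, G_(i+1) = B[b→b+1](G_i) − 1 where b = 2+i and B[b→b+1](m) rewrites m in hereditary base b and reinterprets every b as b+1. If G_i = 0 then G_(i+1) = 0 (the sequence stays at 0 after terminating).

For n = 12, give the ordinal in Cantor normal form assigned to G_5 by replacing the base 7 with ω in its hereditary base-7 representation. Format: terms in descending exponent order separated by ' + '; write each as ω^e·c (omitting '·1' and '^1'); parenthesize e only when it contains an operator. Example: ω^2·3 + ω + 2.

(0) 12|_2 = 2^(2 + 1) + 2^2 ↦ 3^(3 + 1) + 3^3|_3 = 108 ⇒ 107
(1) 107|_3 = 3^(3 + 1) + 2·3^2 + 2·3 + 2 ↦ 4^(4 + 1) + 2·4^2 + 2·4 + 2|_4 = 1066 ⇒ 1065
(2) 1065|_4 = 4^(4 + 1) + 2·4^2 + 2·4 + 1 ↦ 5^(5 + 1) + 2·5^2 + 2·5 + 1|_5 = 15686 ⇒ 15685
(3) 15685|_5 = 5^(5 + 1) + 2·5^2 + 2·5 ↦ 6^(6 + 1) + 2·6^2 + 2·6|_6 = 280020 ⇒ 280019
(4) 280019|_6 = 6^(6 + 1) + 2·6^2 + 6 + 5 ↦ 7^(7 + 1) + 2·7^2 + 7 + 5|_7 = 5764911 ⇒ 5764910
(5) 5764910|_7 = 7^(7 + 1) + 2·7^2 + 7 + 4 ↦ 8^(8 + 1) + 2·8^2 + 8 + 4|_8 = 134217868 ⇒ 134217867

ω^(ω + 1) + ω^2·2 + ω + 4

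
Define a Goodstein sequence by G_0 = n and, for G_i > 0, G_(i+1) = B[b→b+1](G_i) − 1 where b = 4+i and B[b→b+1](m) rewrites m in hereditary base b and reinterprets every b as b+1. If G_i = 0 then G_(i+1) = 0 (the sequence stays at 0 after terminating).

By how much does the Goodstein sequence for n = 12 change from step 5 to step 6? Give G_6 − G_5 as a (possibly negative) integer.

1

G_0 = 12. HB_4(12) = 3·4. Bump = 15. G_1 = 14.
G_1 = 14. HB_5(14) = 2·5 + 4. Bump = 16. G_2 = 15.
G_2 = 15. HB_6(15) = 2·6 + 3. Bump = 17. G_3 = 16.
G_3 = 16. HB_7(16) = 2·7 + 2. Bump = 18. G_4 = 17.
G_4 = 17. HB_8(17) = 2·8 + 1. Bump = 19. G_5 = 18.
G_5 = 18. HB_9(18) = 2·9. Bump = 20. G_6 = 19.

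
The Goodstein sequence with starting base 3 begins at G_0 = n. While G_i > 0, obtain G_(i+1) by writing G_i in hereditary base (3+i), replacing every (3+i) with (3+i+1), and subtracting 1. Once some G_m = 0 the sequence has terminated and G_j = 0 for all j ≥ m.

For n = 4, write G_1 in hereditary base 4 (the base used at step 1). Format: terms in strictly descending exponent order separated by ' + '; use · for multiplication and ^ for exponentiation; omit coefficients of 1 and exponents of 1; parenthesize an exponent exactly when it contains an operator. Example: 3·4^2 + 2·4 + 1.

i=0: 4 = 3 + 1 (b=3); 3→4: 4 + 1 = 5; 5−1 = 4
i=1: 4 = 4 (b=4); 4→5: 5 = 5; 5−1 = 4

4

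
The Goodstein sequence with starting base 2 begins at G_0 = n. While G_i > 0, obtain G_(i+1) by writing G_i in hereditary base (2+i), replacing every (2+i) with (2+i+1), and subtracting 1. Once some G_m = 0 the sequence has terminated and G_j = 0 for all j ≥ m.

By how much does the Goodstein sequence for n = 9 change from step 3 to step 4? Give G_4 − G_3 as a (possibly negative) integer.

130901

i=0: 9 = 2^(2 + 1) + 1 (b=2); 2→3: 3^(3 + 1) + 1 = 82; 82−1 = 81
i=1: 81 = 3^(3 + 1) (b=3); 3→4: 4^(4 + 1) = 1024; 1024−1 = 1023
i=2: 1023 = 3·4^4 + 3·4^3 + 3·4^2 + 3·4 + 3 (b=4); 4→5: 3·5^5 + 3·5^3 + 3·5^2 + 3·5 + 3 = 9843; 9843−1 = 9842
i=3: 9842 = 3·5^5 + 3·5^3 + 3·5^2 + 3·5 + 2 (b=5); 5→6: 3·6^6 + 3·6^3 + 3·6^2 + 3·6 + 2 = 140744; 140744−1 = 140743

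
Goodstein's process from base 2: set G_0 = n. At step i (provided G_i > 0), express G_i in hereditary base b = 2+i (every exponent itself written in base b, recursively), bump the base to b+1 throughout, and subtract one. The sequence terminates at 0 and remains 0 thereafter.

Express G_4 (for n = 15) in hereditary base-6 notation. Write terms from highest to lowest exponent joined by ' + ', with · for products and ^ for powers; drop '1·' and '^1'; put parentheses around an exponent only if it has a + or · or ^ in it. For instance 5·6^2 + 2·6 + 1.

6^(6 + 1) + 6^6 + 1

G_0=15  [base 2] 2^(2 + 1) + 2^2 + 2 + 1  →[2↦3]→  3^(3 + 1) + 3^3 + 3 + 1 = 112  −1 ⇒ G_1=111
G_1=111  [base 3] 3^(3 + 1) + 3^3 + 3  →[3↦4]→  4^(4 + 1) + 4^4 + 4 = 1284  −1 ⇒ G_2=1283
G_2=1283  [base 4] 4^(4 + 1) + 4^4 + 3  →[4↦5]→  5^(5 + 1) + 5^5 + 3 = 18753  −1 ⇒ G_3=18752
G_3=18752  [base 5] 5^(5 + 1) + 5^5 + 2  →[5↦6]→  6^(6 + 1) + 6^6 + 2 = 326594  −1 ⇒ G_4=326593
G_4=326593  [base 6] 6^(6 + 1) + 6^6 + 1  →[6↦7]→  7^(7 + 1) + 7^7 + 1 = 6588345  −1 ⇒ G_5=6588344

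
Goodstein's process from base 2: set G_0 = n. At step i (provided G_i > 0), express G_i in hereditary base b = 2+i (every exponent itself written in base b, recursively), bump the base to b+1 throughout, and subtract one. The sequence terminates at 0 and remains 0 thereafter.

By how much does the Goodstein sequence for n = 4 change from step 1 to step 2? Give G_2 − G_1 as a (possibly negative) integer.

15

(0) 4|_2 = 2^2 ↦ 3^3|_3 = 27 ⇒ 26
(1) 26|_3 = 2·3^2 + 2·3 + 2 ↦ 2·4^2 + 2·4 + 2|_4 = 42 ⇒ 41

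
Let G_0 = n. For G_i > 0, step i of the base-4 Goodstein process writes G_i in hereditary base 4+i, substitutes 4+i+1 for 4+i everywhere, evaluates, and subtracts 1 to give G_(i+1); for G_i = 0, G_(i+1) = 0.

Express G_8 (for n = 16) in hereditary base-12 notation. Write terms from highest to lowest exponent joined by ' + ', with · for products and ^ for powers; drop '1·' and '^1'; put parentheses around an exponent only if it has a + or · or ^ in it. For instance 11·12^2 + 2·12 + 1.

3·12 + 7

G_0 = 16. HB_4(16) = 4^2. Bump = 25. G_1 = 24.
G_1 = 24. HB_5(24) = 4·5 + 4. Bump = 28. G_2 = 27.
G_2 = 27. HB_6(27) = 4·6 + 3. Bump = 31. G_3 = 30.
G_3 = 30. HB_7(30) = 4·7 + 2. Bump = 34. G_4 = 33.
G_4 = 33. HB_8(33) = 4·8 + 1. Bump = 37. G_5 = 36.
G_5 = 36. HB_9(36) = 4·9. Bump = 40. G_6 = 39.
G_6 = 39. HB_10(39) = 3·10 + 9. Bump = 42. G_7 = 41.
G_7 = 41. HB_11(41) = 3·11 + 8. Bump = 44. G_8 = 43.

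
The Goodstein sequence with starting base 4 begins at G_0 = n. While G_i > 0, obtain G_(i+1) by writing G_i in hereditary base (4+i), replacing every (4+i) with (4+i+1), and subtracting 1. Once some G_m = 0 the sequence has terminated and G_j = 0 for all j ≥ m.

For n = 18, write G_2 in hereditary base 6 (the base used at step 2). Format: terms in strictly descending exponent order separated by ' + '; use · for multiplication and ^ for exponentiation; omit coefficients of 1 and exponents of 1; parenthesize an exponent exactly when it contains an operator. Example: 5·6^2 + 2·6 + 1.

6^2

i=0: 18 = 4^2 + 2 (b=4); 4→5: 5^2 + 2 = 27; 27−1 = 26
i=1: 26 = 5^2 + 1 (b=5); 5→6: 6^2 + 1 = 37; 37−1 = 36
i=2: 36 = 6^2 (b=6); 6→7: 7^2 = 49; 49−1 = 48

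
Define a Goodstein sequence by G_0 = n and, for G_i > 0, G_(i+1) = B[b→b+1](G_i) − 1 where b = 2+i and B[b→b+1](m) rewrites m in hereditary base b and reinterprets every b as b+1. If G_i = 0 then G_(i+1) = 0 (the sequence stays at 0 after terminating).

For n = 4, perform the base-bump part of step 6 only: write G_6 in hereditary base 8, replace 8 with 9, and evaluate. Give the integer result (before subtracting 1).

(0) 4|_2 = 2^2 ↦ 3^3|_3 = 27 ⇒ 26
(1) 26|_3 = 2·3^2 + 2·3 + 2 ↦ 2·4^2 + 2·4 + 2|_4 = 42 ⇒ 41
(2) 41|_4 = 2·4^2 + 2·4 + 1 ↦ 2·5^2 + 2·5 + 1|_5 = 61 ⇒ 60
(3) 60|_5 = 2·5^2 + 2·5 ↦ 2·6^2 + 2·6|_6 = 84 ⇒ 83
(4) 83|_6 = 2·6^2 + 6 + 5 ↦ 2·7^2 + 7 + 5|_7 = 110 ⇒ 109
(5) 109|_7 = 2·7^2 + 7 + 4 ↦ 2·8^2 + 8 + 4|_8 = 140 ⇒ 139
(6) 139|_8 = 2·8^2 + 8 + 3 ↦ 2·9^2 + 9 + 3|_9 = 174 ⇒ 173

174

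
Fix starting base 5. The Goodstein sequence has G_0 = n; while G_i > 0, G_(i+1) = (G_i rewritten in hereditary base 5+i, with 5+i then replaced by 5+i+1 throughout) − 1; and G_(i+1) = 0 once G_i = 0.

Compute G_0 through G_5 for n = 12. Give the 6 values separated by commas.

12, 13, 14, 15, 15, 15

(0) 12|_5 = 2·5 + 2 ↦ 2·6 + 2|_6 = 14 ⇒ 13
(1) 13|_6 = 2·6 + 1 ↦ 2·7 + 1|_7 = 15 ⇒ 14
(2) 14|_7 = 2·7 ↦ 2·8|_8 = 16 ⇒ 15
(3) 15|_8 = 8 + 7 ↦ 9 + 7|_9 = 16 ⇒ 15
(4) 15|_9 = 9 + 6 ↦ 10 + 6|_10 = 16 ⇒ 15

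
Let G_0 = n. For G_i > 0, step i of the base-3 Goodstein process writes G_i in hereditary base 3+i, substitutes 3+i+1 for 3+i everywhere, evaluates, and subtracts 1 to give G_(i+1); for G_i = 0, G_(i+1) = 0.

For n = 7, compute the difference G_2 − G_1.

step 0: 7 = 2·3 + 1; sub 4 for 3: 2·4 + 1; = 9; G_1 = 9−1 = 8
step 1: 8 = 2·4; sub 5 for 4: 2·5; = 10; G_2 = 10−1 = 9

1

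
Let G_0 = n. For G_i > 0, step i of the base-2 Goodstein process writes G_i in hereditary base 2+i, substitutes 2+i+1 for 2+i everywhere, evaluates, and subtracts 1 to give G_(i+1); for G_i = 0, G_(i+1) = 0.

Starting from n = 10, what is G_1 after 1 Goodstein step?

step 0: 10 = 2^(2 + 1) + 2; sub 3 for 2: 3^(3 + 1) + 3; = 84; G_1 = 84−1 = 83
step 1: 83 = 3^(3 + 1) + 2; sub 4 for 3: 4^(4 + 1) + 2; = 1026; G_2 = 1026−1 = 1025

83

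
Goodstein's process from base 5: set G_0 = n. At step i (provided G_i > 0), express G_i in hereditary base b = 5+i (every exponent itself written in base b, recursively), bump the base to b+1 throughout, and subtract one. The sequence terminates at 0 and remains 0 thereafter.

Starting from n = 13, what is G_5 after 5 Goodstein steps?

17

step 0: 13 = 2·5 + 3; sub 6 for 5: 2·6 + 3; = 15; G_1 = 15−1 = 14
step 1: 14 = 2·6 + 2; sub 7 for 6: 2·7 + 2; = 16; G_2 = 16−1 = 15
step 2: 15 = 2·7 + 1; sub 8 for 7: 2·8 + 1; = 17; G_3 = 17−1 = 16
step 3: 16 = 2·8; sub 9 for 8: 2·9; = 18; G_4 = 18−1 = 17
step 4: 17 = 9 + 8; sub 10 for 9: 10 + 8; = 18; G_5 = 18−1 = 17
step 5: 17 = 10 + 7; sub 11 for 10: 11 + 7; = 18; G_6 = 18−1 = 17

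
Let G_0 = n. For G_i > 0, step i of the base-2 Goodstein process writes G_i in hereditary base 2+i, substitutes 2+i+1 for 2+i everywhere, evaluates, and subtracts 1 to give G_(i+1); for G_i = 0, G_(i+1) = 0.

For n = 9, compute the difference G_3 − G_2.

8819

(0) 9|_2 = 2^(2 + 1) + 1 ↦ 3^(3 + 1) + 1|_3 = 82 ⇒ 81
(1) 81|_3 = 3^(3 + 1) ↦ 4^(4 + 1)|_4 = 1024 ⇒ 1023
(2) 1023|_4 = 3·4^4 + 3·4^3 + 3·4^2 + 3·4 + 3 ↦ 3·5^5 + 3·5^3 + 3·5^2 + 3·5 + 3|_5 = 9843 ⇒ 9842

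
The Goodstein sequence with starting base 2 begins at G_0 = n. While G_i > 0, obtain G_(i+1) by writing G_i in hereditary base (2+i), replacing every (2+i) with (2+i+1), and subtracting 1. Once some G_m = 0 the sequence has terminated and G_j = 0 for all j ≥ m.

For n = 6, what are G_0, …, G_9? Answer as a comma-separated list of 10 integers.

6, 29, 257, 3125, 46655, 98039, 187243, 332147, 555551, 885775

G_0 = 6. HB_2(6) = 2^2 + 2. Bump = 30. G_1 = 29.
G_1 = 29. HB_3(29) = 3^3 + 2. Bump = 258. G_2 = 257.
G_2 = 257. HB_4(257) = 4^4 + 1. Bump = 3126. G_3 = 3125.
G_3 = 3125. HB_5(3125) = 5^5. Bump = 46656. G_4 = 46655.
G_4 = 46655. HB_6(46655) = 5·6^5 + 5·6^4 + 5·6^3 + 5·6^2 + 5·6 + 5. Bump = 98040. G_5 = 98039.
G_5 = 98039. HB_7(98039) = 5·7^5 + 5·7^4 + 5·7^3 + 5·7^2 + 5·7 + 4. Bump = 187244. G_6 = 187243.
G_6 = 187243. HB_8(187243) = 5·8^5 + 5·8^4 + 5·8^3 + 5·8^2 + 5·8 + 3. Bump = 332148. G_7 = 332147.
G_7 = 332147. HB_9(332147) = 5·9^5 + 5·9^4 + 5·9^3 + 5·9^2 + 5·9 + 2. Bump = 555552. G_8 = 555551.
G_8 = 555551. HB_10(555551) = 5·10^5 + 5·10^4 + 5·10^3 + 5·10^2 + 5·10 + 1. Bump = 885776. G_9 = 885775.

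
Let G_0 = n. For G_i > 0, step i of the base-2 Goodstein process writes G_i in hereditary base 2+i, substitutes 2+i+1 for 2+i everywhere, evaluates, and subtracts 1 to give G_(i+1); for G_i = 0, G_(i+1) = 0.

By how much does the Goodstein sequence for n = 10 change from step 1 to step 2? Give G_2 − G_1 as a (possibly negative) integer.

942

G_0=10  [base 2] 2^(2 + 1) + 2  →[2↦3]→  3^(3 + 1) + 3 = 84  −1 ⇒ G_1=83
G_1=83  [base 3] 3^(3 + 1) + 2  →[3↦4]→  4^(4 + 1) + 2 = 1026  −1 ⇒ G_2=1025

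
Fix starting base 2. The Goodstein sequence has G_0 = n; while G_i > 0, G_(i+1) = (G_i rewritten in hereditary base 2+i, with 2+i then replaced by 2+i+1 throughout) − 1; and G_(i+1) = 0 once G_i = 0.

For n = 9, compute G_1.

81

G_0 = 9. HB_2(9) = 2^(2 + 1) + 1. Bump = 82. G_1 = 81.
G_1 = 81. HB_3(81) = 3^(3 + 1). Bump = 1024. G_2 = 1023.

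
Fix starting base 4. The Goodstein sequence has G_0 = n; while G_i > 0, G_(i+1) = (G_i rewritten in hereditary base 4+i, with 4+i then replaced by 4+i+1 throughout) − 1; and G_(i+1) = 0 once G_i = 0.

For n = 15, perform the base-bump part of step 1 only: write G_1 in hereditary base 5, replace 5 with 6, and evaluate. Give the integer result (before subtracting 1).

G_0=15  [base 4] 3·4 + 3  →[4↦5]→  3·5 + 3 = 18  −1 ⇒ G_1=17
G_1=17  [base 5] 3·5 + 2  →[5↦6]→  3·6 + 2 = 20  −1 ⇒ G_2=19

20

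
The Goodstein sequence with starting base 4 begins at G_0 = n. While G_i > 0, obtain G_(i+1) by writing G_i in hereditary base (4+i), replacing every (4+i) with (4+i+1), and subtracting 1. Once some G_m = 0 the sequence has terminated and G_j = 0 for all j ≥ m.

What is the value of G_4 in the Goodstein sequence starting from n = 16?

33

[0] 16 ≡ 4^2 (base 4). Lift 5: 25. −1: 24.
[1] 24 ≡ 4·5 + 4 (base 5). Lift 6: 28. −1: 27.
[2] 27 ≡ 4·6 + 3 (base 6). Lift 7: 31. −1: 30.
[3] 30 ≡ 4·7 + 2 (base 7). Lift 8: 34. −1: 33.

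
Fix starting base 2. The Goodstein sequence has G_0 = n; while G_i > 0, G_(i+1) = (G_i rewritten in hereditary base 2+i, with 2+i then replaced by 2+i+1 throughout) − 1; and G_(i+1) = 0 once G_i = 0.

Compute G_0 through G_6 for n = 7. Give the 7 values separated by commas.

G_0=7  [base 2] 2^2 + 2 + 1  →[2↦3]→  3^3 + 3 + 1 = 31  −1 ⇒ G_1=30
G_1=30  [base 3] 3^3 + 3  →[3↦4]→  4^4 + 4 = 260  −1 ⇒ G_2=259
G_2=259  [base 4] 4^4 + 3  →[4↦5]→  5^5 + 3 = 3128  −1 ⇒ G_3=3127
G_3=3127  [base 5] 5^5 + 2  →[5↦6]→  6^6 + 2 = 46658  −1 ⇒ G_4=46657
G_4=46657  [base 6] 6^6 + 1  →[6↦7]→  7^7 + 1 = 823544  −1 ⇒ G_5=823543
G_5=823543  [base 7] 7^7  →[7↦8]→  8^8 = 16777216  −1 ⇒ G_6=16777215

7, 30, 259, 3127, 46657, 823543, 16777215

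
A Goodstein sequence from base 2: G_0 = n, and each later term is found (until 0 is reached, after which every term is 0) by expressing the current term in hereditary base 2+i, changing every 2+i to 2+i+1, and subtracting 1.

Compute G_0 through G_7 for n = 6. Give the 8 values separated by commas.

6, 29, 257, 3125, 46655, 98039, 187243, 332147

base 2: 6 = 2^2 + 2; at 3: 3^3 + 3 = 30; next = 29
base 3: 29 = 3^3 + 2; at 4: 4^4 + 2 = 258; next = 257
base 4: 257 = 4^4 + 1; at 5: 5^5 + 1 = 3126; next = 3125
base 5: 3125 = 5^5; at 6: 6^6 = 46656; next = 46655
base 6: 46655 = 5·6^5 + 5·6^4 + 5·6^3 + 5·6^2 + 5·6 + 5; at 7: 5·7^5 + 5·7^4 + 5·7^3 + 5·7^2 + 5·7 + 5 = 98040; next = 98039
base 7: 98039 = 5·7^5 + 5·7^4 + 5·7^3 + 5·7^2 + 5·7 + 4; at 8: 5·8^5 + 5·8^4 + 5·8^3 + 5·8^2 + 5·8 + 4 = 187244; next = 187243
base 8: 187243 = 5·8^5 + 5·8^4 + 5·8^3 + 5·8^2 + 5·8 + 3; at 9: 5·9^5 + 5·9^4 + 5·9^3 + 5·9^2 + 5·9 + 3 = 332148; next = 332147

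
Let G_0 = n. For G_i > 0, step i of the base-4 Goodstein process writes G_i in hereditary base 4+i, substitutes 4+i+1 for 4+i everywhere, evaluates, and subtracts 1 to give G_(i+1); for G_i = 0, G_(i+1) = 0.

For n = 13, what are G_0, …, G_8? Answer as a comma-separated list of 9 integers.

13, 15, 17, 18, 19, 20, 21, 22, 23

13 —HB4→ 3·4 + 1 —bump→ 3·5 + 1 = 16 —(−1)→ 15
15 —HB5→ 3·5 —bump→ 3·6 = 18 —(−1)→ 17
17 —HB6→ 2·6 + 5 —bump→ 2·7 + 5 = 19 —(−1)→ 18
18 —HB7→ 2·7 + 4 —bump→ 2·8 + 4 = 20 —(−1)→ 19
19 —HB8→ 2·8 + 3 —bump→ 2·9 + 3 = 21 —(−1)→ 20
20 —HB9→ 2·9 + 2 —bump→ 2·10 + 2 = 22 —(−1)→ 21
21 —HB10→ 2·10 + 1 —bump→ 2·11 + 1 = 23 —(−1)→ 22
22 —HB11→ 2·11 —bump→ 2·12 = 24 —(−1)→ 23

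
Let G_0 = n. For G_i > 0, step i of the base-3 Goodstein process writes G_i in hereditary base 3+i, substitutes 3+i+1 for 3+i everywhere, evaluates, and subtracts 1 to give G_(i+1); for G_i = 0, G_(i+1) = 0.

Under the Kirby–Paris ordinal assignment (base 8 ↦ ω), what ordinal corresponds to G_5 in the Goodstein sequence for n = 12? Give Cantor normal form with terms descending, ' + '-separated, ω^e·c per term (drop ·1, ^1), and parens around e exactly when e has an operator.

ω·7 + 7

12 —HB3→ 3^2 + 3 —bump→ 4^2 + 4 = 20 —(−1)→ 19
19 —HB4→ 4^2 + 3 —bump→ 5^2 + 3 = 28 —(−1)→ 27
27 —HB5→ 5^2 + 2 —bump→ 6^2 + 2 = 38 —(−1)→ 37
37 —HB6→ 6^2 + 1 —bump→ 7^2 + 1 = 50 —(−1)→ 49
49 —HB7→ 7^2 —bump→ 8^2 = 64 —(−1)→ 63
63 —HB8→ 7·8 + 7 —bump→ 7·9 + 7 = 70 —(−1)→ 69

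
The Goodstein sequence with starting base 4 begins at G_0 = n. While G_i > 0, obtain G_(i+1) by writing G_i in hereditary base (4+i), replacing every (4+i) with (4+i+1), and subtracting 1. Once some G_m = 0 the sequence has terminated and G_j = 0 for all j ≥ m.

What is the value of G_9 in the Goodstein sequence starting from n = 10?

13

G_0=10  [base 4] 2·4 + 2  →[4↦5]→  2·5 + 2 = 12  −1 ⇒ G_1=11
G_1=11  [base 5] 2·5 + 1  →[5↦6]→  2·6 + 1 = 13  −1 ⇒ G_2=12
G_2=12  [base 6] 2·6  →[6↦7]→  2·7 = 14  −1 ⇒ G_3=13
G_3=13  [base 7] 7 + 6  →[7↦8]→  8 + 6 = 14  −1 ⇒ G_4=13
G_4=13  [base 8] 8 + 5  →[8↦9]→  9 + 5 = 14  −1 ⇒ G_5=13
G_5=13  [base 9] 9 + 4  →[9↦10]→  10 + 4 = 14  −1 ⇒ G_6=13
G_6=13  [base 10] 10 + 3  →[10↦11]→  11 + 3 = 14  −1 ⇒ G_7=13
G_7=13  [base 11] 11 + 2  →[11↦12]→  12 + 2 = 14  −1 ⇒ G_8=13
G_8=13  [base 12] 12 + 1  →[12↦13]→  13 + 1 = 14  −1 ⇒ G_9=13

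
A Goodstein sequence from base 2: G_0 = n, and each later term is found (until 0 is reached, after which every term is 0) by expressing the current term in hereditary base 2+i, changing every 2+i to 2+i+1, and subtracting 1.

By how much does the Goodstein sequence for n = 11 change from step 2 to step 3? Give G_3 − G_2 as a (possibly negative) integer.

14600

i=0: 11 = 2^(2 + 1) + 2 + 1 (b=2); 2→3: 3^(3 + 1) + 3 + 1 = 85; 85−1 = 84
i=1: 84 = 3^(3 + 1) + 3 (b=3); 3→4: 4^(4 + 1) + 4 = 1028; 1028−1 = 1027
i=2: 1027 = 4^(4 + 1) + 3 (b=4); 4→5: 5^(5 + 1) + 3 = 15628; 15628−1 = 15627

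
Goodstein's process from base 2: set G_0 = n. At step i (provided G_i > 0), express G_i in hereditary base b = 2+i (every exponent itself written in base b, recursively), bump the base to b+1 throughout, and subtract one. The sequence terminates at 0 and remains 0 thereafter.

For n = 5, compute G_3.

467

step 0: 5 = 2^2 + 1; sub 3 for 2: 3^3 + 1; = 28; G_1 = 28−1 = 27
step 1: 27 = 3^3; sub 4 for 3: 4^4; = 256; G_2 = 256−1 = 255
step 2: 255 = 3·4^3 + 3·4^2 + 3·4 + 3; sub 5 for 4: 3·5^3 + 3·5^2 + 3·5 + 3; = 468; G_3 = 468−1 = 467
step 3: 467 = 3·5^3 + 3·5^2 + 3·5 + 2; sub 6 for 5: 3·6^3 + 3·6^2 + 3·6 + 2; = 776; G_4 = 776−1 = 775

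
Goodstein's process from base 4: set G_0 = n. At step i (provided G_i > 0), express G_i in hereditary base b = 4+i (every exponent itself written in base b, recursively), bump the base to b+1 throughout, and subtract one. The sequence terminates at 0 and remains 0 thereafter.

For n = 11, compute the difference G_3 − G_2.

11 —HB4→ 2·4 + 3 —bump→ 2·5 + 3 = 13 —(−1)→ 12
12 —HB5→ 2·5 + 2 —bump→ 2·6 + 2 = 14 —(−1)→ 13
13 —HB6→ 2·6 + 1 —bump→ 2·7 + 1 = 15 —(−1)→ 14

1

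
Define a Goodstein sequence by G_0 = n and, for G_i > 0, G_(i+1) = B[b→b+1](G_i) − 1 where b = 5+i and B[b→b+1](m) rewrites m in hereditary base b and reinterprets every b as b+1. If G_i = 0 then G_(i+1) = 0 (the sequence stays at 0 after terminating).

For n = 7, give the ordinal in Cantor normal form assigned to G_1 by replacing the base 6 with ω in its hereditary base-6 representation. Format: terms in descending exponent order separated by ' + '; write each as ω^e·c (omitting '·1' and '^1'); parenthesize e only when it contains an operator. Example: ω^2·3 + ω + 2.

ω + 1

step 0: 7 = 5 + 2; sub 6 for 5: 6 + 2; = 8; G_1 = 8−1 = 7
step 1: 7 = 6 + 1; sub 7 for 6: 7 + 1; = 8; G_2 = 8−1 = 7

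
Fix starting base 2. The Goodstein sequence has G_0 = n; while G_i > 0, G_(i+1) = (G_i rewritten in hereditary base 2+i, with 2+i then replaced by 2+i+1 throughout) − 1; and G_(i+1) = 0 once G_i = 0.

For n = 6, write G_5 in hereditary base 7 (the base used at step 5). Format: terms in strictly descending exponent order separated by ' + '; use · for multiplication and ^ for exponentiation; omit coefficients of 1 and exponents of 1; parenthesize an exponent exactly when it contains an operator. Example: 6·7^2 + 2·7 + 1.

5·7^5 + 5·7^4 + 5·7^3 + 5·7^2 + 5·7 + 4

(0) 6|_2 = 2^2 + 2 ↦ 3^3 + 3|_3 = 30 ⇒ 29
(1) 29|_3 = 3^3 + 2 ↦ 4^4 + 2|_4 = 258 ⇒ 257
(2) 257|_4 = 4^4 + 1 ↦ 5^5 + 1|_5 = 3126 ⇒ 3125
(3) 3125|_5 = 5^5 ↦ 6^6|_6 = 46656 ⇒ 46655
(4) 46655|_6 = 5·6^5 + 5·6^4 + 5·6^3 + 5·6^2 + 5·6 + 5 ↦ 5·7^5 + 5·7^4 + 5·7^3 + 5·7^2 + 5·7 + 5|_7 = 98040 ⇒ 98039
(5) 98039|_7 = 5·7^5 + 5·7^4 + 5·7^3 + 5·7^2 + 5·7 + 4 ↦ 5·8^5 + 5·8^4 + 5·8^3 + 5·8^2 + 5·8 + 4|_8 = 187244 ⇒ 187243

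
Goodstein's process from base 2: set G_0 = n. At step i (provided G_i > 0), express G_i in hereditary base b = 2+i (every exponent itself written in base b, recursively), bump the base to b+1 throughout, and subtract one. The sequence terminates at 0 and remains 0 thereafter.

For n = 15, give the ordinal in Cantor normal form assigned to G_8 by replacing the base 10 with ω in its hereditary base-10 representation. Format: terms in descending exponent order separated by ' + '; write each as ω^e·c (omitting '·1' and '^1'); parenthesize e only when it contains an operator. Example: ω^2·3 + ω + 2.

ω^(ω + 1) + ω^7·7 + ω^6·7 + ω^5·7 + ω^4·7 + ω^3·7 + ω^2·7 + ω·7 + 5

base 2: 15 = 2^(2 + 1) + 2^2 + 2 + 1; at 3: 3^(3 + 1) + 3^3 + 3 + 1 = 112; next = 111
base 3: 111 = 3^(3 + 1) + 3^3 + 3; at 4: 4^(4 + 1) + 4^4 + 4 = 1284; next = 1283
base 4: 1283 = 4^(4 + 1) + 4^4 + 3; at 5: 5^(5 + 1) + 5^5 + 3 = 18753; next = 18752
base 5: 18752 = 5^(5 + 1) + 5^5 + 2; at 6: 6^(6 + 1) + 6^6 + 2 = 326594; next = 326593
base 6: 326593 = 6^(6 + 1) + 6^6 + 1; at 7: 7^(7 + 1) + 7^7 + 1 = 6588345; next = 6588344
base 7: 6588344 = 7^(7 + 1) + 7^7; at 8: 8^(8 + 1) + 8^8 = 150994944; next = 150994943
base 8: 150994943 = 8^(8 + 1) + 7·8^7 + 7·8^6 + 7·8^5 + 7·8^4 + 7·8^3 + 7·8^2 + 7·8 + 7; at 9: 9^(9 + 1) + 7·9^7 + 7·9^6 + 7·9^5 + 7·9^4 + 7·9^3 + 7·9^2 + 7·9 + 7 = 3524450281; next = 3524450280
base 9: 3524450280 = 9^(9 + 1) + 7·9^7 + 7·9^6 + 7·9^5 + 7·9^4 + 7·9^3 + 7·9^2 + 7·9 + 6; at 10: 10^(10 + 1) + 7·10^7 + 7·10^6 + 7·10^5 + 7·10^4 + 7·10^3 + 7·10^2 + 7·10 + 6 = 100077777776; next = 100077777775
base 10: 100077777775 = 10^(10 + 1) + 7·10^7 + 7·10^6 + 7·10^5 + 7·10^4 + 7·10^3 + 7·10^2 + 7·10 + 5; at 11: 11^(11 + 1) + 7·11^7 + 7·11^6 + 7·11^5 + 7·11^4 + 7·11^3 + 7·11^2 + 7·11 + 5 = 3138578427935; next = 3138578427934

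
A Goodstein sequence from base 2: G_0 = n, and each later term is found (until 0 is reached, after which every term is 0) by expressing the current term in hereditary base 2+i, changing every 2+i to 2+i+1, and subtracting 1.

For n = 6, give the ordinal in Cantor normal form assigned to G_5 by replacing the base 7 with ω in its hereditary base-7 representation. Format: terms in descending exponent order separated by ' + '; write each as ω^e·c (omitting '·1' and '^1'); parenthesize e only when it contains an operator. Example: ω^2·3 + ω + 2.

ω^5·5 + ω^4·5 + ω^3·5 + ω^2·5 + ω·5 + 4

[0] 6 ≡ 2^2 + 2 (base 2). Lift 3: 30. −1: 29.
[1] 29 ≡ 3^3 + 2 (base 3). Lift 4: 258. −1: 257.
[2] 257 ≡ 4^4 + 1 (base 4). Lift 5: 3126. −1: 3125.
[3] 3125 ≡ 5^5 (base 5). Lift 6: 46656. −1: 46655.
[4] 46655 ≡ 5·6^5 + 5·6^4 + 5·6^3 + 5·6^2 + 5·6 + 5 (base 6). Lift 7: 98040. −1: 98039.
[5] 98039 ≡ 5·7^5 + 5·7^4 + 5·7^3 + 5·7^2 + 5·7 + 4 (base 7). Lift 8: 187244. −1: 187243.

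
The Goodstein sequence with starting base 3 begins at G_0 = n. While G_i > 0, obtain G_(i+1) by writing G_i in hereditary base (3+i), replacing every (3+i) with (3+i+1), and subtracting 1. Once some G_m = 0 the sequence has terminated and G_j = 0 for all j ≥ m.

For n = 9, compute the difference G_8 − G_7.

9 —HB3→ 3^2 —bump→ 4^2 = 16 —(−1)→ 15
15 —HB4→ 3·4 + 3 —bump→ 3·5 + 3 = 18 —(−1)→ 17
17 —HB5→ 3·5 + 2 —bump→ 3·6 + 2 = 20 —(−1)→ 19
19 —HB6→ 3·6 + 1 —bump→ 3·7 + 1 = 22 —(−1)→ 21
21 —HB7→ 3·7 —bump→ 3·8 = 24 —(−1)→ 23
23 —HB8→ 2·8 + 7 —bump→ 2·9 + 7 = 25 —(−1)→ 24
24 —HB9→ 2·9 + 6 —bump→ 2·10 + 6 = 26 —(−1)→ 25
25 —HB10→ 2·10 + 5 —bump→ 2·11 + 5 = 27 —(−1)→ 26

1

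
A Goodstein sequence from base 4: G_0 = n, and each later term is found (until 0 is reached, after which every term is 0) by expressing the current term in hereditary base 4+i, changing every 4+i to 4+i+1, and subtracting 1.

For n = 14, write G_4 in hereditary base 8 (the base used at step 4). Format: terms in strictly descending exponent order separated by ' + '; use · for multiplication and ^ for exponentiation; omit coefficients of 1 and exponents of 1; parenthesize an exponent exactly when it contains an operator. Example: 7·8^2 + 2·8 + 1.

2·8 + 5

G_0 = 14. HB_4(14) = 3·4 + 2. Bump = 17. G_1 = 16.
G_1 = 16. HB_5(16) = 3·5 + 1. Bump = 19. G_2 = 18.
G_2 = 18. HB_6(18) = 3·6. Bump = 21. G_3 = 20.
G_3 = 20. HB_7(20) = 2·7 + 6. Bump = 22. G_4 = 21.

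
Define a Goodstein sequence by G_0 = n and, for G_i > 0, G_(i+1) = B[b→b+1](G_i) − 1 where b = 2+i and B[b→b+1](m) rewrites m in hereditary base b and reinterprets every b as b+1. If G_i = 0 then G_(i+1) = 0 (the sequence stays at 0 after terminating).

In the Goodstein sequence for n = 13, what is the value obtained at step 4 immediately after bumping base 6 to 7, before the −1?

base 2: 13 = 2^(2 + 1) + 2^2 + 1; at 3: 3^(3 + 1) + 3^3 + 1 = 109; next = 108
base 3: 108 = 3^(3 + 1) + 3^3; at 4: 4^(4 + 1) + 4^4 = 1280; next = 1279
base 4: 1279 = 4^(4 + 1) + 3·4^3 + 3·4^2 + 3·4 + 3; at 5: 5^(5 + 1) + 3·5^3 + 3·5^2 + 3·5 + 3 = 16093; next = 16092
base 5: 16092 = 5^(5 + 1) + 3·5^3 + 3·5^2 + 3·5 + 2; at 6: 6^(6 + 1) + 3·6^3 + 3·6^2 + 3·6 + 2 = 280712; next = 280711

5765999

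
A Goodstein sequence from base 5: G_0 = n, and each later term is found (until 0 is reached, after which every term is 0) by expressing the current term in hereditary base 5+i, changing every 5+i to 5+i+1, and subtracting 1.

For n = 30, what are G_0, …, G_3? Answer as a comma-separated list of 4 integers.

30, 41, 53, 67

i=0: 30 = 5^2 + 5 (b=5); 5→6: 6^2 + 6 = 42; 42−1 = 41
i=1: 41 = 6^2 + 5 (b=6); 6→7: 7^2 + 5 = 54; 54−1 = 53
i=2: 53 = 7^2 + 4 (b=7); 7→8: 8^2 + 4 = 68; 68−1 = 67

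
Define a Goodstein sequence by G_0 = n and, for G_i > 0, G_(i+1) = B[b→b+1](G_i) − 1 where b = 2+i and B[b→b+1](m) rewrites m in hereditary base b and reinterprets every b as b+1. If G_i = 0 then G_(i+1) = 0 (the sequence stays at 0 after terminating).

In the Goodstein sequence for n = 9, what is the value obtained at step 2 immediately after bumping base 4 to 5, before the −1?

9 —HB2→ 2^(2 + 1) + 1 —bump→ 3^(3 + 1) + 1 = 82 —(−1)→ 81
81 —HB3→ 3^(3 + 1) —bump→ 4^(4 + 1) = 1024 —(−1)→ 1023
1023 —HB4→ 3·4^4 + 3·4^3 + 3·4^2 + 3·4 + 3 —bump→ 3·5^5 + 3·5^3 + 3·5^2 + 3·5 + 3 = 9843 —(−1)→ 9842

9843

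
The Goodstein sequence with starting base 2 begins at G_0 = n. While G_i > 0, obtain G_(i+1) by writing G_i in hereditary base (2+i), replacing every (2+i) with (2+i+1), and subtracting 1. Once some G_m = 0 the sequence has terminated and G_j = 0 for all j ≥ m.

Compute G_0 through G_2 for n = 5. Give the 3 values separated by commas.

5, 27, 255

(0) 5|_2 = 2^2 + 1 ↦ 3^3 + 1|_3 = 28 ⇒ 27
(1) 27|_3 = 3^3 ↦ 4^4|_4 = 256 ⇒ 255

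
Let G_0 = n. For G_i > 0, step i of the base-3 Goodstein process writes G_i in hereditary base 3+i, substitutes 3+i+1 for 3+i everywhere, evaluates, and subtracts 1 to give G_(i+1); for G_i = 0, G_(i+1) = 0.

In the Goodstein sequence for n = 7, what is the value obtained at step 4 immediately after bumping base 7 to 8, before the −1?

10

i=0: 7 = 2·3 + 1 (b=3); 3→4: 2·4 + 1 = 9; 9−1 = 8
i=1: 8 = 2·4 (b=4); 4→5: 2·5 = 10; 10−1 = 9
i=2: 9 = 5 + 4 (b=5); 5→6: 6 + 4 = 10; 10−1 = 9
i=3: 9 = 6 + 3 (b=6); 6→7: 7 + 3 = 10; 10−1 = 9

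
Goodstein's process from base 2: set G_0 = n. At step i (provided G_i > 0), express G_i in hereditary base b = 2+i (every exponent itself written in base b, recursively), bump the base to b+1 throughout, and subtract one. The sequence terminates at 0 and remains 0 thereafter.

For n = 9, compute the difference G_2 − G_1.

942

step 0: 9 = 2^(2 + 1) + 1; sub 3 for 2: 3^(3 + 1) + 1; = 82; G_1 = 82−1 = 81
step 1: 81 = 3^(3 + 1); sub 4 for 3: 4^(4 + 1); = 1024; G_2 = 1024−1 = 1023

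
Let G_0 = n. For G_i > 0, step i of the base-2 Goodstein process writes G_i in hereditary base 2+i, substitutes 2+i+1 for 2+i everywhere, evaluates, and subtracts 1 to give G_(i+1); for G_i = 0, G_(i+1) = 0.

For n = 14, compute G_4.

326591

(0) 14|_2 = 2^(2 + 1) + 2^2 + 2 ↦ 3^(3 + 1) + 3^3 + 3|_3 = 111 ⇒ 110
(1) 110|_3 = 3^(3 + 1) + 3^3 + 2 ↦ 4^(4 + 1) + 4^4 + 2|_4 = 1282 ⇒ 1281
(2) 1281|_4 = 4^(4 + 1) + 4^4 + 1 ↦ 5^(5 + 1) + 5^5 + 1|_5 = 18751 ⇒ 18750
(3) 18750|_5 = 5^(5 + 1) + 5^5 ↦ 6^(6 + 1) + 6^6|_6 = 326592 ⇒ 326591
(4) 326591|_6 = 6^(6 + 1) + 5·6^5 + 5·6^4 + 5·6^3 + 5·6^2 + 5·6 + 5 ↦ 7^(7 + 1) + 5·7^5 + 5·7^4 + 5·7^3 + 5·7^2 + 5·7 + 5|_7 = 5862841 ⇒ 5862840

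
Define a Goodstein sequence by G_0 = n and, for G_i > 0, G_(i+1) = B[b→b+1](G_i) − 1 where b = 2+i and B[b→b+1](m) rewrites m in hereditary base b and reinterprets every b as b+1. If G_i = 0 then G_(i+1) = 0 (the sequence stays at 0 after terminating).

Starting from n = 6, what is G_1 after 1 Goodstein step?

29

[0] 6 ≡ 2^2 + 2 (base 2). Lift 3: 30. −1: 29.
[1] 29 ≡ 3^3 + 2 (base 3). Lift 4: 258. −1: 257.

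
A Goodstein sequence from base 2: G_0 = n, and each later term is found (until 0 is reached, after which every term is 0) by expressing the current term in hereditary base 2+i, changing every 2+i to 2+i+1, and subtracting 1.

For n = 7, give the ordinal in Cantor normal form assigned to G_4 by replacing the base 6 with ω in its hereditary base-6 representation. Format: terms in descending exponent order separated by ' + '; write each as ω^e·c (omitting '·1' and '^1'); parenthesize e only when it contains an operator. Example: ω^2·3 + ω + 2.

ω^ω + 1

(0) 7|_2 = 2^2 + 2 + 1 ↦ 3^3 + 3 + 1|_3 = 31 ⇒ 30
(1) 30|_3 = 3^3 + 3 ↦ 4^4 + 4|_4 = 260 ⇒ 259
(2) 259|_4 = 4^4 + 3 ↦ 5^5 + 3|_5 = 3128 ⇒ 3127
(3) 3127|_5 = 5^5 + 2 ↦ 6^6 + 2|_6 = 46658 ⇒ 46657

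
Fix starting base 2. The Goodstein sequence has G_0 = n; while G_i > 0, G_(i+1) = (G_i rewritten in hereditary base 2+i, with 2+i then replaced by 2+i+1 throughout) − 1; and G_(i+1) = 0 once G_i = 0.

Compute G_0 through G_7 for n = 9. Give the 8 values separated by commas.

9, 81, 1023, 9842, 140743, 2471826, 50333399, 1162263921

(0) 9|_2 = 2^(2 + 1) + 1 ↦ 3^(3 + 1) + 1|_3 = 82 ⇒ 81
(1) 81|_3 = 3^(3 + 1) ↦ 4^(4 + 1)|_4 = 1024 ⇒ 1023
(2) 1023|_4 = 3·4^4 + 3·4^3 + 3·4^2 + 3·4 + 3 ↦ 3·5^5 + 3·5^3 + 3·5^2 + 3·5 + 3|_5 = 9843 ⇒ 9842
(3) 9842|_5 = 3·5^5 + 3·5^3 + 3·5^2 + 3·5 + 2 ↦ 3·6^6 + 3·6^3 + 3·6^2 + 3·6 + 2|_6 = 140744 ⇒ 140743
(4) 140743|_6 = 3·6^6 + 3·6^3 + 3·6^2 + 3·6 + 1 ↦ 3·7^7 + 3·7^3 + 3·7^2 + 3·7 + 1|_7 = 2471827 ⇒ 2471826
(5) 2471826|_7 = 3·7^7 + 3·7^3 + 3·7^2 + 3·7 ↦ 3·8^8 + 3·8^3 + 3·8^2 + 3·8|_8 = 50333400 ⇒ 50333399
(6) 50333399|_8 = 3·8^8 + 3·8^3 + 3·8^2 + 2·8 + 7 ↦ 3·9^9 + 3·9^3 + 3·9^2 + 2·9 + 7|_9 = 1162263922 ⇒ 1162263921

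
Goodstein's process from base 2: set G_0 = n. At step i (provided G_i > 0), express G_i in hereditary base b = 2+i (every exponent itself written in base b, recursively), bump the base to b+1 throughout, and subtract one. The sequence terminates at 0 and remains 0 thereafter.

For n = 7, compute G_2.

G_0=7  [base 2] 2^2 + 2 + 1  →[2↦3]→  3^3 + 3 + 1 = 31  −1 ⇒ G_1=30
G_1=30  [base 3] 3^3 + 3  →[3↦4]→  4^4 + 4 = 260  −1 ⇒ G_2=259
G_2=259  [base 4] 4^4 + 3  →[4↦5]→  5^5 + 3 = 3128  −1 ⇒ G_3=3127

259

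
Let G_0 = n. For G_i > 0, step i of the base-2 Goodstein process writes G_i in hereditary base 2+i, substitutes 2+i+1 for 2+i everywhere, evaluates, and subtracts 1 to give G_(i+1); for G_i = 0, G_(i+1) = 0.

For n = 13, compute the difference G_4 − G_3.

base 2: 13 = 2^(2 + 1) + 2^2 + 1; at 3: 3^(3 + 1) + 3^3 + 1 = 109; next = 108
base 3: 108 = 3^(3 + 1) + 3^3; at 4: 4^(4 + 1) + 4^4 = 1280; next = 1279
base 4: 1279 = 4^(4 + 1) + 3·4^3 + 3·4^2 + 3·4 + 3; at 5: 5^(5 + 1) + 3·5^3 + 3·5^2 + 3·5 + 3 = 16093; next = 16092
base 5: 16092 = 5^(5 + 1) + 3·5^3 + 3·5^2 + 3·5 + 2; at 6: 6^(6 + 1) + 3·6^3 + 3·6^2 + 3·6 + 2 = 280712; next = 280711

264619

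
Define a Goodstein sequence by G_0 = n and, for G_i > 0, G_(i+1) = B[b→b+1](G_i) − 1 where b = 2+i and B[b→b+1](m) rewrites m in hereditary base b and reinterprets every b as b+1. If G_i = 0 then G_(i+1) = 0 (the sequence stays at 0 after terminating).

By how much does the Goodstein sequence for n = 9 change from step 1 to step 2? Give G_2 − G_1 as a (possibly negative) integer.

i=0: 9 = 2^(2 + 1) + 1 (b=2); 2→3: 3^(3 + 1) + 1 = 82; 82−1 = 81
i=1: 81 = 3^(3 + 1) (b=3); 3→4: 4^(4 + 1) = 1024; 1024−1 = 1023

942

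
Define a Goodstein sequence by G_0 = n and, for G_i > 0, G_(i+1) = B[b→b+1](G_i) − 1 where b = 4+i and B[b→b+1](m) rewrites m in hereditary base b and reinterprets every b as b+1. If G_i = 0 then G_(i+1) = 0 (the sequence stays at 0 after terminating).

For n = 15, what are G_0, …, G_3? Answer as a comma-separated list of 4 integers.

15, 17, 19, 21

G_0=15  [base 4] 3·4 + 3  →[4↦5]→  3·5 + 3 = 18  −1 ⇒ G_1=17
G_1=17  [base 5] 3·5 + 2  →[5↦6]→  3·6 + 2 = 20  −1 ⇒ G_2=19
G_2=19  [base 6] 3·6 + 1  →[6↦7]→  3·7 + 1 = 22  −1 ⇒ G_3=21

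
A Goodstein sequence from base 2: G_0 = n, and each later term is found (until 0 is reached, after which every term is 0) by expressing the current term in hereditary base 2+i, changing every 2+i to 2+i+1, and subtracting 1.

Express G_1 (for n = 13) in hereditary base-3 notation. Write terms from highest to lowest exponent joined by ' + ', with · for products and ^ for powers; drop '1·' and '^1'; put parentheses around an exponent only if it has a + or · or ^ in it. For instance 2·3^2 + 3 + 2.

[0] 13 ≡ 2^(2 + 1) + 2^2 + 1 (base 2). Lift 3: 109. −1: 108.
[1] 108 ≡ 3^(3 + 1) + 3^3 (base 3). Lift 4: 1280. −1: 1279.

3^(3 + 1) + 3^3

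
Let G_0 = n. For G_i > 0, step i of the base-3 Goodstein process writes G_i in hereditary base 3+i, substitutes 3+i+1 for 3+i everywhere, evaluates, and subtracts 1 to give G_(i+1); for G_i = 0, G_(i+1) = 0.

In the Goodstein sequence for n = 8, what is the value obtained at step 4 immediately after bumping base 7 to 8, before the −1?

12

8 —HB3→ 2·3 + 2 —bump→ 2·4 + 2 = 10 —(−1)→ 9
9 —HB4→ 2·4 + 1 —bump→ 2·5 + 1 = 11 —(−1)→ 10
10 —HB5→ 2·5 —bump→ 2·6 = 12 —(−1)→ 11
11 —HB6→ 6 + 5 —bump→ 7 + 5 = 12 —(−1)→ 11
11 —HB7→ 7 + 4 —bump→ 8 + 4 = 12 —(−1)→ 11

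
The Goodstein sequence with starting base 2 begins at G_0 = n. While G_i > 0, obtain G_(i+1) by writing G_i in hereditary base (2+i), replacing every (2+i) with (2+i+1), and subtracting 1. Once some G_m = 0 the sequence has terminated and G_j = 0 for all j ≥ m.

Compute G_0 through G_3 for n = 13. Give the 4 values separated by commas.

13, 108, 1279, 16092

G_0 = 13. HB_2(13) = 2^(2 + 1) + 2^2 + 1. Bump = 109. G_1 = 108.
G_1 = 108. HB_3(108) = 3^(3 + 1) + 3^3. Bump = 1280. G_2 = 1279.
G_2 = 1279. HB_4(1279) = 4^(4 + 1) + 3·4^3 + 3·4^2 + 3·4 + 3. Bump = 16093. G_3 = 16092.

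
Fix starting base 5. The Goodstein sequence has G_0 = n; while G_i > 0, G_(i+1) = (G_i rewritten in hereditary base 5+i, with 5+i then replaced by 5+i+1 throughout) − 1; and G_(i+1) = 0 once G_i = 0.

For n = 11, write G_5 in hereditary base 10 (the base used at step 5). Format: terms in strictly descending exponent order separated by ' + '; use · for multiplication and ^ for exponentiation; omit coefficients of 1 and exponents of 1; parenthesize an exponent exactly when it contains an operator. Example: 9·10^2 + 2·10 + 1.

10 + 3

base 5: 11 = 2·5 + 1; at 6: 2·6 + 1 = 13; next = 12
base 6: 12 = 2·6; at 7: 2·7 = 14; next = 13
base 7: 13 = 7 + 6; at 8: 8 + 6 = 14; next = 13
base 8: 13 = 8 + 5; at 9: 9 + 5 = 14; next = 13
base 9: 13 = 9 + 4; at 10: 10 + 4 = 14; next = 13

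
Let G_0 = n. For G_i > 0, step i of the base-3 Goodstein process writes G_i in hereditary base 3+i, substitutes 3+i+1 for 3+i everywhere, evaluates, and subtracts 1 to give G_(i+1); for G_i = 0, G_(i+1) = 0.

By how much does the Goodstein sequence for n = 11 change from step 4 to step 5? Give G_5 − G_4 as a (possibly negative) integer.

4

G_0=11  [base 3] 3^2 + 2  →[3↦4]→  4^2 + 2 = 18  −1 ⇒ G_1=17
G_1=17  [base 4] 4^2 + 1  →[4↦5]→  5^2 + 1 = 26  −1 ⇒ G_2=25
G_2=25  [base 5] 5^2  →[5↦6]→  6^2 = 36  −1 ⇒ G_3=35
G_3=35  [base 6] 5·6 + 5  →[6↦7]→  5·7 + 5 = 40  −1 ⇒ G_4=39
G_4=39  [base 7] 5·7 + 4  →[7↦8]→  5·8 + 4 = 44  −1 ⇒ G_5=43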